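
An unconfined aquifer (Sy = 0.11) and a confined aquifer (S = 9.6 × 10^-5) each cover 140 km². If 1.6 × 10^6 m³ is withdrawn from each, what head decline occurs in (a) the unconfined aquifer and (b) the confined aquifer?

A = 140 km² = 1.4 × 10^8 m²
Unconfined: Δh_u = ΔV/(Sy·A) = 1.6 × 10^6/(0.11 × 1.4 × 10^8) = 0.1039 m
Confined: Δh_c = ΔV/(S·A) = 1.6 × 10^6/(9.6 × 10^-5 × 1.4 × 10^8) = 119 m

Δh_u ≈ 0.104 m; Δh_c ≈ 119 m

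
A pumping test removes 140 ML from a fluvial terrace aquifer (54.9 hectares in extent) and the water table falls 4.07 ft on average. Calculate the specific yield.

A = 54.9 hectares = 5.49 × 10^5 m²
Δh = 4.07 ft = 1.241 m
ΔV = 140 ML = 1.4 × 10^5 m³
Sy = ΔV / (A × Δh) = 1.4 × 10^5 m³ / (5.49 × 10^5 m² × 1.241 m) = 0.2056

Sy ≈ 0.21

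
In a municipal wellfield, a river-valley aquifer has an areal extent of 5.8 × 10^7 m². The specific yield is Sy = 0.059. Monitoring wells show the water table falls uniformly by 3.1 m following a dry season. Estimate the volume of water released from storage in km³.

ΔV ≈ 0.0106 km³

ΔV = Sy × A × Δh = 0.059 × 5.8 × 10^7 m² × 3.1 m = 1.061 × 10^7 m³
ΔV = 1.061 × 10^7 m³ = 0.01061 km³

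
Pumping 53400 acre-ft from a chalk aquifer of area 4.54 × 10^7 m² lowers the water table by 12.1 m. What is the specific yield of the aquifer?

Sy ≈ 0.12

ΔV = 53400 acre-ft = 6.587 × 10^7 m³
Sy = ΔV / (A × Δh) = 6.587 × 10^7 m³ / (4.54 × 10^7 m² × 12.1 m) = 0.1199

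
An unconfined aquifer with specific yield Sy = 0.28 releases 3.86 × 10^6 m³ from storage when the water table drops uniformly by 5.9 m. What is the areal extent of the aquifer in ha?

A ≈ 234 ha

A = ΔV / (Sy × Δh) = 3.86 × 10^6 / (0.28 × 5.9) = 2.337 × 10^6 m²
A = 2.337 × 10^6 m² = 233.7 ha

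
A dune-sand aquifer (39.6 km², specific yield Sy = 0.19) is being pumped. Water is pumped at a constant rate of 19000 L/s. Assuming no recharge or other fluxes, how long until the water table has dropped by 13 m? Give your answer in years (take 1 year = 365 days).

A = 39.6 km² = 3.96 × 10^7 m²
ΔV = Sy × A × Δh = 0.19 × 3.96 × 10^7 × 13 = 9.781 × 10^7 m³
Q = 19000 L/s = 1.642 × 10^6 m³/d
t = ΔV / Q = 9.781 × 10^7 m³ / 1.642 × 10^6 m³/d = 59.58 d
t = 59.58 d ≈ 0.1632 years

t ≈ 0.163 years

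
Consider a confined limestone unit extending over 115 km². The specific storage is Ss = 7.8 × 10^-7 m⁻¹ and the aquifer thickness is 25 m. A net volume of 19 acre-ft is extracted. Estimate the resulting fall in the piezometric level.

Δh ≈ 10.5 m

S = Ss × b = 7.8 × 10^-7 m⁻¹ × 25 m = 1.95 × 10^-5
A = 115 km² = 1.15 × 10^8 m²
ΔV = 19 acre-ft = 23440 m³
Δh = ΔV / (S × A) = 23440 m³ / (1.95 × 10^-5 × 1.15 × 10^8 m²) = 10.45 m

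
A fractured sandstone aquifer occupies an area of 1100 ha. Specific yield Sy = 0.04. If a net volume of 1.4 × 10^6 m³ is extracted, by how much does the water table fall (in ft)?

Δh ≈ 10.4 ft

A = 1100 ha = 1.1 × 10^7 m²
Δh = ΔV / (Sy × A) = 1.4 × 10^6 m³ / (0.04 × 1.1 × 10^7 m²) = 3.182 m
Δh = 3.182 m = 10.44 ft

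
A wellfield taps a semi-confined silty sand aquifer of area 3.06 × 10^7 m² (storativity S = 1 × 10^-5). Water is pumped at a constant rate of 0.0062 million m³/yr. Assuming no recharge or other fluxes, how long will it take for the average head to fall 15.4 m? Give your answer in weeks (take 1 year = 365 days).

ΔV = S × A × Δh = 1 × 10^-5 × 3.06 × 10^7 × 15.4 = 4712 m³
Q = 0.0062 million m³/yr = 16.99 m³/d
t = ΔV / Q = 4712 m³ / 16.99 m³/d = 277.4 d
t = 277.4 d ≈ 39.63 weeks

t ≈ 39.6 weeks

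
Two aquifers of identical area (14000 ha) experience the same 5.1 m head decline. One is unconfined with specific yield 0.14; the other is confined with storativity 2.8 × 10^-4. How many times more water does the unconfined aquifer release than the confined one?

A = 14000 ha = 1.4 × 10^8 m²
Unconfined: ΔV_u = Sy × A × Δh = 0.14 × 1.4 × 10^8 × 5.1 = 9.996 × 10^7 m³
Confined: ΔV_c = S × A × Δh = 2.8 × 10^-4 × 1.4 × 10^8 × 5.1 = 1.999 × 10^5 m³
Ratio = ΔV_u / ΔV_c = Sy / S = 0.14 / 2.8 × 10^-4 = 500

ΔV_u / ΔV_c ≈ 500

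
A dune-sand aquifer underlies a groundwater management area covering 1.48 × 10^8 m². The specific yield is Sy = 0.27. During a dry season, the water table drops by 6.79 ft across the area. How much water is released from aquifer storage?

Δh = 6.79 ft = 2.07 m
ΔV = Sy × A × Δh = 0.27 × 1.48 × 10^8 m² × 2.07 m = 8.27 × 10^7 m³

ΔV ≈ 8.27 × 10^7 m³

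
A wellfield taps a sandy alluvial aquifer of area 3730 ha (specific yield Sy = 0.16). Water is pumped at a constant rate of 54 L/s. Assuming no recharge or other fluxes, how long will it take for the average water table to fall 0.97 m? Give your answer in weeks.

A = 3730 ha = 3.73 × 10^7 m²
ΔV = Sy × A × Δh = 0.16 × 3.73 × 10^7 × 0.97 = 5.789 × 10^6 m³
Q = 54 L/s = 4666 m³/d
t = ΔV / Q = 5.789 × 10^6 m³ / 4666 m³/d = 1241 d
t = 1241 d ≈ 177.3 weeks

t ≈ 177 weeks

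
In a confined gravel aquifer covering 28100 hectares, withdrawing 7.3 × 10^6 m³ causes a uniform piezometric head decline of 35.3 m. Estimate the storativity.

A = 28100 hectares = 2.81 × 10^8 m²
S = ΔV / (A × Δh) = 7.3 × 10^6 m³ / (2.81 × 10^8 m² × 35.3 m) = 7.359 × 10^-4

S ≈ 7.4 × 10^-4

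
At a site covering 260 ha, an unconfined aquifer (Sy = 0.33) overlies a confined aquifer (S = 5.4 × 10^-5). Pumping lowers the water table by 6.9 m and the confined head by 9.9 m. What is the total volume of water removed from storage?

A = 260 ha = 2.6 × 10^6 m²
Unconfined: ΔV_u = Sy × A × Δh_u = 0.33 × 2.6 × 10^6 × 6.9 = 5.92 × 10^6 m³
Confined: ΔV_c = S × A × Δh_c = 5.4 × 10^-5 × 2.6 × 10^6 × 9.9 = 1390 m³
Total ΔV = 5.92 × 10^6 + 1390 = 5.922 × 10^6 m³

ΔV ≈ 5.92 × 10^6 m³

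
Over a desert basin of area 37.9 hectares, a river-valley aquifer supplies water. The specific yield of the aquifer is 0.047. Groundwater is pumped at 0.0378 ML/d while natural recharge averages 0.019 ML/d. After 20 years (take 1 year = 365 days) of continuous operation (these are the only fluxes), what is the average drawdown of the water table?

A = 37.9 hectares = 3.79 × 10^5 m²
Net abstraction = 0.0378 − 0.019 = 0.0188 ML/d
Q_net = 0.0188 ML/d = 18.8 m³/d
t = 20 years = 7300 d
ΔV = Q × t = 18.8 m³/d × 7300 d = 1.372 × 10^5 m³
Δh = ΔV / (Sy × A) = 1.372 × 10^5 / (0.047 × 3.79 × 10^5) = 7.704 m

Δh ≈ 7.7 m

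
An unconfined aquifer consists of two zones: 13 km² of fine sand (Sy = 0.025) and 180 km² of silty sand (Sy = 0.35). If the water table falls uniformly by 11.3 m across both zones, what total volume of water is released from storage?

A₁ = 13 km² = 1.3 × 10^7 m²; A₂ = 180 km² = 1.8 × 10^8 m²
ΔV₁ = 0.025 × 1.3 × 10^7 × 11.3 = 3.672 × 10^6 m³
ΔV₂ = 0.35 × 1.8 × 10^8 × 11.3 = 7.119 × 10^8 m³
ΔV = ΔV₁ + ΔV₂ = 7.156 × 10^8 m³

ΔV ≈ 7.16 × 10^8 m³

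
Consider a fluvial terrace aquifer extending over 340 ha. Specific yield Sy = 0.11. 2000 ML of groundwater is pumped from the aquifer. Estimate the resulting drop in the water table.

Δh ≈ 5.35 m

A = 340 ha = 3.4 × 10^6 m²
ΔV = 2000 ML = 2 × 10^6 m³
Δh = ΔV / (Sy × A) = 2 × 10^6 m³ / (0.11 × 3.4 × 10^6 m²) = 5.348 m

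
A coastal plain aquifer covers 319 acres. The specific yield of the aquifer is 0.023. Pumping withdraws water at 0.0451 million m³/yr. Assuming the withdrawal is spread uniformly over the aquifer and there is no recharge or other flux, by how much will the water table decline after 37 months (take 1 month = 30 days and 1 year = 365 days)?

A = 319 acres = 1.291 × 10^6 m²
Q = 0.0451 million m³/yr = 123.6 m³/d
t = 37 months = 1110 d
ΔV = Q × t = 123.6 m³/d × 1110 d = 1.372 × 10^5 m³
Δh = ΔV / (Sy × A) = 1.372 × 10^5 / (0.023 × 1.291 × 10^6) = 4.619 m

Δh ≈ 4.62 m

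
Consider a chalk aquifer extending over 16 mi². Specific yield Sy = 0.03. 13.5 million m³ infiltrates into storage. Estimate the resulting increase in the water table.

Δh ≈ 10.9 m

A = 16 mi² = 4.144 × 10^7 m²
ΔV = 13.5 million m³ = 1.35 × 10^7 m³
Δh = ΔV / (Sy × A) = 1.35 × 10^7 m³ / (0.03 × 4.144 × 10^7 m²) = 10.86 m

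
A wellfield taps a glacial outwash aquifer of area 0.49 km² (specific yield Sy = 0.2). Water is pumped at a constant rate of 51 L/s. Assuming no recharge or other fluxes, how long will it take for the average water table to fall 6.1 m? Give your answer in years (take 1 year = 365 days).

A = 0.49 km² = 4.9 × 10^5 m²
ΔV = Sy × A × Δh = 0.2 × 4.9 × 10^5 × 6.1 = 5.978 × 10^5 m³
Q = 51 L/s = 4406 m³/d
t = ΔV / Q = 5.978 × 10^5 m³ / 4406 m³/d = 135.7 d
t = 135.7 d ≈ 0.3717 years

t ≈ 0.372 years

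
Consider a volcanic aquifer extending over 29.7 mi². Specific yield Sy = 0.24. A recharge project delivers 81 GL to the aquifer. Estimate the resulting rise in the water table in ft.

Δh ≈ 14.4 ft

A = 29.7 mi² = 7.692 × 10^7 m²
ΔV = 81 GL = 8.1 × 10^7 m³
Δh = ΔV / (Sy × A) = 8.1 × 10^7 m³ / (0.24 × 7.692 × 10^7 m²) = 4.388 m
Δh = 4.388 m = 14.39 ft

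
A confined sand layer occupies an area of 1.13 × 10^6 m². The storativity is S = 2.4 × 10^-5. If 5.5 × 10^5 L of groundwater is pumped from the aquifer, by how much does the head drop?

ΔV = 5.5 × 10^5 L = 550 m³
Δh = ΔV / (S × A) = 550 m³ / (2.4 × 10^-5 × 1.13 × 10^6 m²) = 20.28 m

Δh ≈ 20.3 m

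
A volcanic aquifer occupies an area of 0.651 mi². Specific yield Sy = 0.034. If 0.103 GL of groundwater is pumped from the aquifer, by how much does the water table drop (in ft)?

A = 0.651 mi² = 1.686 × 10^6 m²
ΔV = 0.103 GL = 1.03 × 10^5 m³
Δh = ΔV / (Sy × A) = 1.03 × 10^5 m³ / (0.034 × 1.686 × 10^6 m²) = 1.797 m
Δh = 1.797 m = 5.895 ft

Δh ≈ 5.89 ft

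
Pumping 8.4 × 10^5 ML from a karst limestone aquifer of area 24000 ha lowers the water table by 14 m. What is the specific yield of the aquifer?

A = 24000 ha = 2.4 × 10^8 m²
ΔV = 8.4 × 10^5 ML = 8.4 × 10^8 m³
Sy = ΔV / (A × Δh) = 8.4 × 10^8 m³ / (2.4 × 10^8 m² × 14 m) = 0.25

Sy ≈ 0.25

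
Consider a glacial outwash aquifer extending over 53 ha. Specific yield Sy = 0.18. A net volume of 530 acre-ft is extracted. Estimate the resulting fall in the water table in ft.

Δh ≈ 22.5 ft

A = 53 ha = 5.3 × 10^5 m²
ΔV = 530 acre-ft = 6.537 × 10^5 m³
Δh = ΔV / (Sy × A) = 6.537 × 10^5 m³ / (0.18 × 5.3 × 10^5 m²) = 6.853 m
Δh = 6.853 m = 22.48 ft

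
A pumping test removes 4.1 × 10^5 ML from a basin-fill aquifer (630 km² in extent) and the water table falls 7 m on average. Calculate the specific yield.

A = 630 km² = 6.3 × 10^8 m²
ΔV = 4.1 × 10^5 ML = 4.1 × 10^8 m³
Sy = ΔV / (A × Δh) = 4.1 × 10^8 m³ / (6.3 × 10^8 m² × 7 m) = 0.09297

Sy ≈ 0.093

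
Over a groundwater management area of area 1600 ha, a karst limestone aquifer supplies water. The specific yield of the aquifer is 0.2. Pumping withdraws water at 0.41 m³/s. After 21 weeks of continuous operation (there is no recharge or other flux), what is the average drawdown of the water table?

Δh ≈ 1.63 m

A = 1600 ha = 1.6 × 10^7 m²
Q = 0.41 m³/s = 35420 m³/d
t = 21 weeks = 147 d
ΔV = Q × t = 35420 m³/d × 147 d = 5.207 × 10^6 m³
Δh = ΔV / (Sy × A) = 5.207 × 10^6 / (0.2 × 1.6 × 10^7) = 1.627 m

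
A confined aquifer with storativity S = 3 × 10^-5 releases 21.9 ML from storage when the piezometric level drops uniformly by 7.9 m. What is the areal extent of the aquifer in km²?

A ≈ 92.4 km²

ΔV = 21.9 ML = 21900 m³
A = ΔV / (S × Δh) = 21900 / (3 × 10^-5 × 7.9) = 9.241 × 10^7 m²
A = 9.241 × 10^7 m² = 92.41 km²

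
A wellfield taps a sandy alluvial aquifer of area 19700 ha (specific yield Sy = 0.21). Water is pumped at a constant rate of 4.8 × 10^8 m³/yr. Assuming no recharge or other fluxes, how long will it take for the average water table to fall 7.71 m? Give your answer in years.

t ≈ 0.665 years

A = 19700 ha = 1.97 × 10^8 m²
ΔV = Sy × A × Δh = 0.21 × 1.97 × 10^8 × 7.71 = 3.19 × 10^8 m³
Q = 4.8 × 10^8 m³/yr = 1.315 × 10^6 m³/d
t = ΔV / Q = 3.19 × 10^8 m³ / 1.315 × 10^6 m³/d = 242.5 d
t = 242.5 d ≈ 0.6645 years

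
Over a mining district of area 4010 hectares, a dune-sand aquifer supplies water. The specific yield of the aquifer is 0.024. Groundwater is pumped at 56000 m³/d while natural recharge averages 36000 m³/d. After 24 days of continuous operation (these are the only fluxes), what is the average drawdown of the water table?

Δh ≈ 0.499 m

A = 4010 hectares = 4.01 × 10^7 m²
Net abstraction = 56000 − 36000 = 20000 m³/d
ΔV = Q × t = 20000 m³/d × 24 d = 4.8 × 10^5 m³
Δh = ΔV / (Sy × A) = 4.8 × 10^5 / (0.024 × 4.01 × 10^7) = 0.4988 m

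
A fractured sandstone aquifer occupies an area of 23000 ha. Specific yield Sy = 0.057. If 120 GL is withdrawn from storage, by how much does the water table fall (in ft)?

Δh ≈ 30 ft

A = 23000 ha = 2.3 × 10^8 m²
ΔV = 120 GL = 1.2 × 10^8 m³
Δh = ΔV / (Sy × A) = 1.2 × 10^8 m³ / (0.057 × 2.3 × 10^8 m²) = 9.153 m
Δh = 9.153 m = 30.03 ft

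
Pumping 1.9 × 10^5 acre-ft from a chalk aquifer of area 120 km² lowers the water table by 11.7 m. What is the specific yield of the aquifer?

A = 120 km² = 1.2 × 10^8 m²
ΔV = 1.9 × 10^5 acre-ft = 2.344 × 10^8 m³
Sy = ΔV / (A × Δh) = 2.344 × 10^8 m³ / (1.2 × 10^8 m² × 11.7 m) = 0.1669

Sy ≈ 0.17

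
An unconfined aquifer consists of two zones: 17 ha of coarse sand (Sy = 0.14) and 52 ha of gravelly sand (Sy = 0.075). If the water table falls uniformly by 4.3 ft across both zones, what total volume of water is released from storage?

ΔV ≈ 82300 m³

A₁ = 17 ha = 1.7 × 10^5 m²; A₂ = 52 ha = 5.2 × 10^5 m²
Δh = 4.3 ft = 1.311 m
ΔV₁ = 0.14 × 1.7 × 10^5 × 1.311 = 31190 m³
ΔV₂ = 0.075 × 5.2 × 10^5 × 1.311 = 51110 m³
ΔV = ΔV₁ + ΔV₂ = 82310 m³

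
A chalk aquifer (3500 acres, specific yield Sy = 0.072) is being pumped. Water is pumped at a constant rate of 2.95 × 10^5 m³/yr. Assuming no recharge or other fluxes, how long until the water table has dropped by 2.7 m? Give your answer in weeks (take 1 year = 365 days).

A = 3500 acres = 1.416 × 10^7 m²
ΔV = Sy × A × Δh = 0.072 × 1.416 × 10^7 × 2.7 = 2.753 × 10^6 m³
Q = 2.95 × 10^5 m³/yr = 808.2 m³/d
t = ΔV / Q = 2.753 × 10^6 m³ / 808.2 m³/d = 3407 d
t = 3407 d ≈ 486.7 weeks

t ≈ 487 weeks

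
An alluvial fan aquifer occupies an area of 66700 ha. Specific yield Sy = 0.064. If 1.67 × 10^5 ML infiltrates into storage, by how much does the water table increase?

A = 66700 ha = 6.67 × 10^8 m²
ΔV = 1.67 × 10^5 ML = 1.67 × 10^8 m³
Δh = ΔV / (Sy × A) = 1.67 × 10^8 m³ / (0.064 × 6.67 × 10^8 m²) = 3.912 m

Δh ≈ 3.91 m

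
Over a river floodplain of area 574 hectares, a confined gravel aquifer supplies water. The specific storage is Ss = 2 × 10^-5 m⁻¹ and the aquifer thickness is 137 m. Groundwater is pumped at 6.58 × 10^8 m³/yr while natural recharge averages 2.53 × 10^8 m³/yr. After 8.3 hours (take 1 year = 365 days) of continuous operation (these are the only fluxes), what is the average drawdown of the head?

Δh ≈ 24.4 m

S = Ss × b = 2 × 10^-5 m⁻¹ × 137 m = 2.74 × 10^-3
A = 574 hectares = 5.74 × 10^6 m²
Net abstraction = 6.58 × 10^8 − 2.53 × 10^8 = 4.05 × 10^8 m³/yr
Q_net = 4.05 × 10^8 m³/yr = 1.11 × 10^6 m³/d
t = 8.3 hours = 0.3458 d
ΔV = Q × t = 1.11 × 10^6 m³/d × 0.3458 d = 3.837 × 10^5 m³
Δh = ΔV / (S × A) = 3.837 × 10^5 / (0.00274 × 5.74 × 10^6) = 24.4 m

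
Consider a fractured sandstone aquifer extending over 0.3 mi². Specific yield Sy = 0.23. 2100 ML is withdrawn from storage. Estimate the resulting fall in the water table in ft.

A = 0.3 mi² = 7.77 × 10^5 m²
ΔV = 2100 ML = 2.1 × 10^6 m³
Δh = ΔV / (Sy × A) = 2.1 × 10^6 m³ / (0.23 × 7.77 × 10^5 m²) = 11.75 m
Δh = 11.75 m = 38.55 ft

Δh ≈ 38.6 ft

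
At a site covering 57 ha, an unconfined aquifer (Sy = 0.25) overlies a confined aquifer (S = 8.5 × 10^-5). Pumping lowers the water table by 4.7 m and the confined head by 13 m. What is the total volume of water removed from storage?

ΔV ≈ 6.7 × 10^5 m³

A = 57 ha = 5.7 × 10^5 m²
Unconfined: ΔV_u = Sy × A × Δh_u = 0.25 × 5.7 × 10^5 × 4.7 = 6.697 × 10^5 m³
Confined: ΔV_c = S × A × Δh_c = 8.5 × 10^-5 × 5.7 × 10^5 × 13 = 629.9 m³
Total ΔV = 6.697 × 10^5 + 629.9 = 6.704 × 10^5 m³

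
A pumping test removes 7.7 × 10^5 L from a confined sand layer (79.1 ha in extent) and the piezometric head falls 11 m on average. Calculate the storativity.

S ≈ 8.8 × 10^-5

A = 79.1 ha = 7.91 × 10^5 m²
ΔV = 7.7 × 10^5 L = 770 m³
S = ΔV / (A × Δh) = 770 m³ / (7.91 × 10^5 m² × 11 m) = 8.85 × 10^-5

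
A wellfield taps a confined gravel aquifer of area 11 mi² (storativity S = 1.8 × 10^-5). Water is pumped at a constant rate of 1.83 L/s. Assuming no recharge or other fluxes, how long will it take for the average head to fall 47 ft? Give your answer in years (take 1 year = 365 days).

t ≈ 0.127 years

A = 11 mi² = 2.849 × 10^7 m²
Δh = 47 ft = 14.33 m
ΔV = S × A × Δh = 1.8 × 10^-5 × 2.849 × 10^7 × 14.33 = 7346 m³
Q = 1.83 L/s = 158.1 m³/d
t = ΔV / Q = 7346 m³ / 158.1 m³/d = 46.46 d
t = 46.46 d ≈ 0.1273 years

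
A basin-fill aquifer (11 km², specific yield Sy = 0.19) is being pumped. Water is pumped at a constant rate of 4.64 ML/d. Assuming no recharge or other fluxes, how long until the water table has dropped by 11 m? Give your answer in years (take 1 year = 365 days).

t ≈ 13.6 years

A = 11 km² = 1.1 × 10^7 m²
ΔV = Sy × A × Δh = 0.19 × 1.1 × 10^7 × 11 = 2.299 × 10^7 m³
Q = 4.64 ML/d = 4640 m³/d
t = ΔV / Q = 2.299 × 10^7 m³ / 4640 m³/d = 4955 d
t = 4955 d ≈ 13.57 years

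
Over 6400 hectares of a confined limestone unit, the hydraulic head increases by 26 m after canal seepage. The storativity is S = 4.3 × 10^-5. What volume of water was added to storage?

A = 6400 hectares = 6.4 × 10^7 m²
ΔV = S × A × Δh = 4.3 × 10^-5 × 6.4 × 10^7 m² × 26 m = 71550 m³

ΔV ≈ 71600 m³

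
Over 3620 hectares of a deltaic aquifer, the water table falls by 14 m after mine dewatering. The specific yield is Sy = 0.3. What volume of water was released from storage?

A = 3620 hectares = 3.62 × 10^7 m²
ΔV = Sy × A × Δh = 0.3 × 3.62 × 10^7 m² × 14 m = 1.52 × 10^8 m³

ΔV ≈ 1.52 × 10^8 m³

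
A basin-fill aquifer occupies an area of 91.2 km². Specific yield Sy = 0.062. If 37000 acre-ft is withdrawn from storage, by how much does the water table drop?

Δh ≈ 8.07 m

A = 91.2 km² = 9.12 × 10^7 m²
ΔV = 37000 acre-ft = 4.564 × 10^7 m³
Δh = ΔV / (Sy × A) = 4.564 × 10^7 m³ / (0.062 × 9.12 × 10^7 m²) = 8.071 m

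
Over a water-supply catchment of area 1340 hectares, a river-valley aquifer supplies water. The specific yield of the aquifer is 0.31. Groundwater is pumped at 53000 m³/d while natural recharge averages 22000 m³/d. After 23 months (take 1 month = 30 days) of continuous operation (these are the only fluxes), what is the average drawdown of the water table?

A = 1340 hectares = 1.34 × 10^7 m²
Net abstraction = 53000 − 22000 = 31000 m³/d
t = 23 months = 690 d
ΔV = Q × t = 31000 m³/d × 690 d = 2.139 × 10^7 m³
Δh = ΔV / (Sy × A) = 2.139 × 10^7 / (0.31 × 1.34 × 10^7) = 5.149 m

Δh ≈ 5.15 m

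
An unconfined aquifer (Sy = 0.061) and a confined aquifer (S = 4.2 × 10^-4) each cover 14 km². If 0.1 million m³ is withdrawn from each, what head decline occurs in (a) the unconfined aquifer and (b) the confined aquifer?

A = 14 km² = 1.4 × 10^7 m²
ΔV = 0.1 million m³ = 1 × 10^5 m³
Unconfined: Δh_u = ΔV/(Sy·A) = 1 × 10^5/(0.061 × 1.4 × 10^7) = 0.1171 m
Confined: Δh_c = ΔV/(S·A) = 1 × 10^5/(4.2 × 10^-4 × 1.4 × 10^7) = 17.01 m

Δh_u ≈ 0.117 m; Δh_c ≈ 17 m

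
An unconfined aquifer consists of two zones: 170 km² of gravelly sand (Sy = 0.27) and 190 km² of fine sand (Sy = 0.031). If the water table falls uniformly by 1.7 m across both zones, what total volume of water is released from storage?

ΔV ≈ 8.8 × 10^7 m³

A₁ = 170 km² = 1.7 × 10^8 m²; A₂ = 190 km² = 1.9 × 10^8 m²
ΔV₁ = 0.27 × 1.7 × 10^8 × 1.7 = 7.803 × 10^7 m³
ΔV₂ = 0.031 × 1.9 × 10^8 × 1.7 = 1.001 × 10^7 m³
ΔV = ΔV₁ + ΔV₂ = 8.804 × 10^7 m³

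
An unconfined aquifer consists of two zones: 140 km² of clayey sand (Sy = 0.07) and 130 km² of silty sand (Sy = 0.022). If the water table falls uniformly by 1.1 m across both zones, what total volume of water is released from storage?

ΔV ≈ 1.39 × 10^7 m³

A₁ = 140 km² = 1.4 × 10^8 m²; A₂ = 130 km² = 1.3 × 10^8 m²
ΔV₁ = 0.07 × 1.4 × 10^8 × 1.1 = 1.078 × 10^7 m³
ΔV₂ = 0.022 × 1.3 × 10^8 × 1.1 = 3.146 × 10^6 m³
ΔV = ΔV₁ + ΔV₂ = 1.393 × 10^7 m³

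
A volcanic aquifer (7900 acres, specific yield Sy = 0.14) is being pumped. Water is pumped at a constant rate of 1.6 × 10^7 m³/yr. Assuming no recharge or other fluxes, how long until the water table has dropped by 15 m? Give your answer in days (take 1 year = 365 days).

t ≈ 1530 days

A = 7900 acres = 3.197 × 10^7 m²
ΔV = Sy × A × Δh = 0.14 × 3.197 × 10^7 × 15 = 6.714 × 10^7 m³
Q = 1.6 × 10^7 m³/yr = 43840 m³/d
t = ΔV / Q = 6.714 × 10^7 m³ / 43840 m³/d = 1532 d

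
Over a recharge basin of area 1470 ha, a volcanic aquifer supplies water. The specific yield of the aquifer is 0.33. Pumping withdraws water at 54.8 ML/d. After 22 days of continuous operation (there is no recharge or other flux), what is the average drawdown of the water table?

Δh ≈ 0.249 m

A = 1470 ha = 1.47 × 10^7 m²
Q = 54.8 ML/d = 54800 m³/d
ΔV = Q × t = 54800 m³/d × 22 d = 1.206 × 10^6 m³
Δh = ΔV / (Sy × A) = 1.206 × 10^6 / (0.33 × 1.47 × 10^7) = 0.2485 m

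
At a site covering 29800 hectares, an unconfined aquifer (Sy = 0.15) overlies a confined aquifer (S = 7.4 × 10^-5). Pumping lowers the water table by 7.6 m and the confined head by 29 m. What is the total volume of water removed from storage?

A = 29800 hectares = 2.98 × 10^8 m²
Unconfined: ΔV_u = Sy × A × Δh_u = 0.15 × 2.98 × 10^8 × 7.6 = 3.397 × 10^8 m³
Confined: ΔV_c = S × A × Δh_c = 7.4 × 10^-5 × 2.98 × 10^8 × 29 = 6.395 × 10^5 m³
Total ΔV = 3.397 × 10^8 + 6.395 × 10^5 = 3.404 × 10^8 m³

ΔV ≈ 3.4 × 10^8 m³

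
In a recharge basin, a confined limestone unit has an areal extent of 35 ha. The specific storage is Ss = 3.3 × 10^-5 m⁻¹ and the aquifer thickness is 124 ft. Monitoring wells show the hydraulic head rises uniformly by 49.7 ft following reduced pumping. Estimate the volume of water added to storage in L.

b = 124 ft = 37.8 m
S = Ss × b = 3.3 × 10^-5 m⁻¹ × 37.8 m = 1.247 × 10^-3
A = 35 ha = 3.5 × 10^5 m²
Δh = 49.7 ft = 15.15 m
ΔV = S × A × Δh = 0.001247 × 3.5 × 10^5 m² × 15.15 m = 6613 m³
ΔV = 6613 m³ = 6.613 × 10^6 L

ΔV ≈ 6.61 × 10^6 L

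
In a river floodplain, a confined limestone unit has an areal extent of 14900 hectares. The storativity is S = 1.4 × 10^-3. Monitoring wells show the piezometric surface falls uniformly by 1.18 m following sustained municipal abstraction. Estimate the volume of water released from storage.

A = 14900 hectares = 1.49 × 10^8 m²
ΔV = S × A × Δh = 0.0014 × 1.49 × 10^8 m² × 1.18 m = 2.461 × 10^5 m³

ΔV ≈ 2.46 × 10^5 m³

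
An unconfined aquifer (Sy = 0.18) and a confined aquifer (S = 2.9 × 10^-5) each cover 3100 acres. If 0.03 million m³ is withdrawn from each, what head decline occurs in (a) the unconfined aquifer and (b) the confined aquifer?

A = 3100 acres = 1.255 × 10^7 m²
ΔV = 0.03 million m³ = 30000 m³
Unconfined: Δh_u = ΔV/(Sy·A) = 30000/(0.18 × 1.255 × 10^7) = 0.01329 m
Confined: Δh_c = ΔV/(S·A) = 30000/(2.9 × 10^-5 × 1.255 × 10^7) = 82.46 m

Δh_u ≈ 0.0133 m; Δh_c ≈ 82.5 m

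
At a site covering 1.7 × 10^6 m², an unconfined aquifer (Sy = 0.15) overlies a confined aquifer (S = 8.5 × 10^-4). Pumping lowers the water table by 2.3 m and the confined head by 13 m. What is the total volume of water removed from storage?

Unconfined: ΔV_u = Sy × A × Δh_u = 0.15 × 1.7 × 10^6 × 2.3 = 5.865 × 10^5 m³
Confined: ΔV_c = S × A × Δh_c = 8.5 × 10^-4 × 1.7 × 10^6 × 13 = 18780 m³
Total ΔV = 5.865 × 10^5 + 18780 = 6.053 × 10^5 m³

ΔV ≈ 6.05 × 10^5 m³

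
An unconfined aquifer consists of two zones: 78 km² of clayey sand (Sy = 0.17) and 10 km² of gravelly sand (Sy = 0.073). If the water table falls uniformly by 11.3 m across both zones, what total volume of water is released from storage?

ΔV ≈ 1.58 × 10^8 m³

A₁ = 78 km² = 7.8 × 10^7 m²; A₂ = 10 km² = 1 × 10^7 m²
ΔV₁ = 0.17 × 7.8 × 10^7 × 11.3 = 1.498 × 10^8 m³
ΔV₂ = 0.073 × 1 × 10^7 × 11.3 = 8.249 × 10^6 m³
ΔV = ΔV₁ + ΔV₂ = 1.581 × 10^8 m³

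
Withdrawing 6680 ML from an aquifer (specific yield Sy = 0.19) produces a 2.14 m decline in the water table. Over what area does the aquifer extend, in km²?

ΔV = 6680 ML = 6.68 × 10^6 m³
A = ΔV / (Sy × Δh) = 6.68 × 10^6 / (0.19 × 2.14) = 1.643 × 10^7 m²
A = 1.643 × 10^7 m² = 16.43 km²

A ≈ 16.4 km²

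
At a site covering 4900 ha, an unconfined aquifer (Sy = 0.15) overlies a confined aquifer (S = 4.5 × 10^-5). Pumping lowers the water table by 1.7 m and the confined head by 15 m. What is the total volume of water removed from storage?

ΔV ≈ 1.25 × 10^7 m³

A = 4900 ha = 4.9 × 10^7 m²
Unconfined: ΔV_u = Sy × A × Δh_u = 0.15 × 4.9 × 10^7 × 1.7 = 1.25 × 10^7 m³
Confined: ΔV_c = S × A × Δh_c = 4.5 × 10^-5 × 4.9 × 10^7 × 15 = 33080 m³
Total ΔV = 1.25 × 10^7 + 33080 = 1.253 × 10^7 m³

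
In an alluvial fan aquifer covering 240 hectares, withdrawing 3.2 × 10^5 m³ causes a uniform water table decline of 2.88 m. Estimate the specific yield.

Sy ≈ 0.046

A = 240 hectares = 2.4 × 10^6 m²
Sy = ΔV / (A × Δh) = 3.2 × 10^5 m³ / (2.4 × 10^6 m² × 2.88 m) = 0.0463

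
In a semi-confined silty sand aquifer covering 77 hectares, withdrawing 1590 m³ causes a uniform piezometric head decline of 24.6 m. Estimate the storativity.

A = 77 hectares = 7.7 × 10^5 m²
S = ΔV / (A × Δh) = 1590 m³ / (7.7 × 10^5 m² × 24.6 m) = 8.394 × 10^-5

S ≈ 8.4 × 10^-5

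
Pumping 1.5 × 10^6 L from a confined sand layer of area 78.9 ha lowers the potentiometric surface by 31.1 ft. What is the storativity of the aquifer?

S ≈ 2 × 10^-4

A = 78.9 ha = 7.89 × 10^5 m²
Δh = 31.1 ft = 9.479 m
ΔV = 1.5 × 10^6 L = 1500 m³
S = ΔV / (A × Δh) = 1500 m³ / (7.89 × 10^5 m² × 9.479 m) = 2.006 × 10^-4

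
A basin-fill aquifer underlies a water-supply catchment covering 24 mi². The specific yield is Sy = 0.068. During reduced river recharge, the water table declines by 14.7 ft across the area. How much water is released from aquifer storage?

A = 24 mi² = 6.216 × 10^7 m²
Δh = 14.7 ft = 4.481 m
ΔV = Sy × A × Δh = 0.068 × 6.216 × 10^7 m² × 4.481 m = 1.894 × 10^7 m³

ΔV ≈ 1.89 × 10^7 m³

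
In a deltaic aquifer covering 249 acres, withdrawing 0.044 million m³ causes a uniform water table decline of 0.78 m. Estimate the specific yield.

Sy ≈ 0.056

A = 249 acres = 1.008 × 10^6 m²
ΔV = 0.044 million m³ = 44000 m³
Sy = ΔV / (A × Δh) = 44000 m³ / (1.008 × 10^6 m² × 0.78 m) = 0.05598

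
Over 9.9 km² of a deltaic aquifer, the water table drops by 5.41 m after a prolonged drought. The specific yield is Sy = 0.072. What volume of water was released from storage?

ΔV ≈ 3.86 × 10^6 m³

A = 9.9 km² = 9.9 × 10^6 m²
ΔV = Sy × A × Δh = 0.072 × 9.9 × 10^6 m² × 5.41 m = 3.856 × 10^6 m³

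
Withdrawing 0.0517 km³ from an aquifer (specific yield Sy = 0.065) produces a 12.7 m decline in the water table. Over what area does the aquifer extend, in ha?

A ≈ 6260 ha

ΔV = 0.0517 km³ = 5.17 × 10^7 m³
A = ΔV / (Sy × Δh) = 5.17 × 10^7 / (0.065 × 12.7) = 6.263 × 10^7 m²
A = 6.263 × 10^7 m² = 6263 ha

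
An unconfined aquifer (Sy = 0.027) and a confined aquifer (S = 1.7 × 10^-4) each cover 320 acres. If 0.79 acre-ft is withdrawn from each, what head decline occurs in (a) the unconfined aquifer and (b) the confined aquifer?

Δh_u ≈ 0.0279 m; Δh_c ≈ 4.43 m

A = 320 acres = 1.295 × 10^6 m²
ΔV = 0.79 acre-ft = 974.5 m³
Unconfined: Δh_u = ΔV/(Sy·A) = 974.5/(0.027 × 1.295 × 10^6) = 0.02787 m
Confined: Δh_c = ΔV/(S·A) = 974.5/(1.7 × 10^-4 × 1.295 × 10^6) = 4.426 m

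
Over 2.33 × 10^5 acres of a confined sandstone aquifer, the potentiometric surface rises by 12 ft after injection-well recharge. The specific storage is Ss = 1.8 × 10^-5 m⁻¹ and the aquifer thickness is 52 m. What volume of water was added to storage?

ΔV ≈ 3.23 × 10^6 m³

S = Ss × b = 1.8 × 10^-5 m⁻¹ × 52 m = 9.36 × 10^-4
A = 2.33 × 10^5 acres = 9.429 × 10^8 m²
Δh = 12 ft = 3.658 m
ΔV = S × A × Δh = 9.36 × 10^-4 × 9.429 × 10^8 m² × 3.658 m = 3.228 × 10^6 m³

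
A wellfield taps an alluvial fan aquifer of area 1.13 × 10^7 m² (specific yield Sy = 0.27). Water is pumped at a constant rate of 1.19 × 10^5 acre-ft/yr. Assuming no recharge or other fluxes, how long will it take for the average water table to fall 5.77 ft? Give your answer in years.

Δh = 5.77 ft = 1.759 m
ΔV = Sy × A × Δh = 0.27 × 1.13 × 10^7 × 1.759 = 5.366 × 10^6 m³
Q = 1.19 × 10^5 acre-ft/yr = 4.021 × 10^5 m³/d
t = ΔV / Q = 5.366 × 10^6 m³ / 4.021 × 10^5 m³/d = 13.34 d
t = 13.34 d ≈ 0.03656 years

t ≈ 0.0366 years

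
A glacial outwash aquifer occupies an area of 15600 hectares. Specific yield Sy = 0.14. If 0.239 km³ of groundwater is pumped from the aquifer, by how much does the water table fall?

Δh ≈ 10.9 m

A = 15600 hectares = 1.56 × 10^8 m²
ΔV = 0.239 km³ = 2.39 × 10^8 m³
Δh = ΔV / (Sy × A) = 2.39 × 10^8 m³ / (0.14 × 1.56 × 10^8 m²) = 10.94 m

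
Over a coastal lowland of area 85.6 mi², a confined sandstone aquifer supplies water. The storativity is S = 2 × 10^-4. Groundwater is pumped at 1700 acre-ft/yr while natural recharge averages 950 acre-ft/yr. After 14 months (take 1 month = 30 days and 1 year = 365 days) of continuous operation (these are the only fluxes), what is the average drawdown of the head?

A = 85.6 mi² = 2.217 × 10^8 m²
Net abstraction = 1700 − 950 = 750 acre-ft/yr
Q_net = 750 acre-ft/yr = 2535 m³/d
t = 14 months = 420 d
ΔV = Q × t = 2535 m³/d × 420 d = 1.065 × 10^6 m³
Δh = ΔV / (S × A) = 1.065 × 10^6 / (2 × 10^-4 × 2.217 × 10^8) = 24.01 m

Δh ≈ 24 m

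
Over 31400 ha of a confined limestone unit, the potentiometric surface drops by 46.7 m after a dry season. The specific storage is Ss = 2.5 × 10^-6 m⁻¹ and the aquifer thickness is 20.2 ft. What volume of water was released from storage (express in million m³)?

ΔV ≈ 0.226 million m³

b = 20.2 ft = 6.157 m
S = Ss × b = 2.5 × 10^-6 m⁻¹ × 6.157 m = 1.539 × 10^-5
A = 31400 ha = 3.14 × 10^8 m²
ΔV = S × A × Δh = 1.539 × 10^-5 × 3.14 × 10^8 m² × 46.7 m = 2.257 × 10^5 m³
ΔV = 2.257 × 10^5 m³ = 0.2257 million m³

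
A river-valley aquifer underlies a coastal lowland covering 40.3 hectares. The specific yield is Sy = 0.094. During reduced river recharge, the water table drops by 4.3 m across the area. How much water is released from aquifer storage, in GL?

A = 40.3 hectares = 4.03 × 10^5 m²
ΔV = Sy × A × Δh = 0.094 × 4.03 × 10^5 m² × 4.3 m = 1.629 × 10^5 m³
ΔV = 1.629 × 10^5 m³ = 0.1629 GL

ΔV ≈ 0.163 GL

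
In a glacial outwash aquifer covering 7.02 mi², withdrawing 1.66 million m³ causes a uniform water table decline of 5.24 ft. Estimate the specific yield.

A = 7.02 mi² = 1.818 × 10^7 m²
Δh = 5.24 ft = 1.597 m
ΔV = 1.66 million m³ = 1.66 × 10^6 m³
Sy = ΔV / (A × Δh) = 1.66 × 10^6 m³ / (1.818 × 10^7 m² × 1.597 m) = 0.05716

Sy ≈ 0.057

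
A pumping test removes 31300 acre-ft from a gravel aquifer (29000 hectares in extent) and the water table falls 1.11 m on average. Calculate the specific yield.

Sy ≈ 0.12

A = 29000 hectares = 2.9 × 10^8 m²
ΔV = 31300 acre-ft = 3.861 × 10^7 m³
Sy = ΔV / (A × Δh) = 3.861 × 10^7 m³ / (2.9 × 10^8 m² × 1.11 m) = 0.1199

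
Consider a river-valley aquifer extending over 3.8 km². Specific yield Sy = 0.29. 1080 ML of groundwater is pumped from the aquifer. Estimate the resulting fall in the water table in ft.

A = 3.8 km² = 3.8 × 10^6 m²
ΔV = 1080 ML = 1.08 × 10^6 m³
Δh = ΔV / (Sy × A) = 1.08 × 10^6 m³ / (0.29 × 3.8 × 10^6 m²) = 0.98 m
Δh = 0.98 m = 3.215 ft

Δh ≈ 3.22 ft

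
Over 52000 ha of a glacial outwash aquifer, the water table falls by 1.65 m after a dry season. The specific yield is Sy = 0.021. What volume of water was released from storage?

A = 52000 ha = 5.2 × 10^8 m²
ΔV = Sy × A × Δh = 0.021 × 5.2 × 10^8 m² × 1.65 m = 1.802 × 10^7 m³

ΔV ≈ 1.8 × 10^7 m³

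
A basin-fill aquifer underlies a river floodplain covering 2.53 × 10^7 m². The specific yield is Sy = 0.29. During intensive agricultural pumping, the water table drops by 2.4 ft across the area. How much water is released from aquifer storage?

ΔV ≈ 5.37 × 10^6 m³

Δh = 2.4 ft = 0.7315 m
ΔV = Sy × A × Δh = 0.29 × 2.53 × 10^7 m² × 0.7315 m = 5.367 × 10^6 m³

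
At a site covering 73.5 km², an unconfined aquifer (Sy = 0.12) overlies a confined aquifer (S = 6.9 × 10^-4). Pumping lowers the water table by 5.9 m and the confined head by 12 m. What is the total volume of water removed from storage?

A = 73.5 km² = 7.35 × 10^7 m²
Unconfined: ΔV_u = Sy × A × Δh_u = 0.12 × 7.35 × 10^7 × 5.9 = 5.204 × 10^7 m³
Confined: ΔV_c = S × A × Δh_c = 6.9 × 10^-4 × 7.35 × 10^7 × 12 = 6.086 × 10^5 m³
Total ΔV = 5.204 × 10^7 + 6.086 × 10^5 = 5.265 × 10^7 m³

ΔV ≈ 5.26 × 10^7 m³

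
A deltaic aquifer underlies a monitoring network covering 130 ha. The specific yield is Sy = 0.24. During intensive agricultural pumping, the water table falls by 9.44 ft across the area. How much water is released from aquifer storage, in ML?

ΔV ≈ 898 ML

A = 130 ha = 1.3 × 10^6 m²
Δh = 9.44 ft = 2.877 m
ΔV = Sy × A × Δh = 0.24 × 1.3 × 10^6 m² × 2.877 m = 8.977 × 10^5 m³
ΔV = 8.977 × 10^5 m³ = 897.7 ML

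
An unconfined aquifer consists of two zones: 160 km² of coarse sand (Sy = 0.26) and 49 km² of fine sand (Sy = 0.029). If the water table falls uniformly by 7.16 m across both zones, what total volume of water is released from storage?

ΔV ≈ 3.08 × 10^8 m³

A₁ = 160 km² = 1.6 × 10^8 m²; A₂ = 49 km² = 4.9 × 10^7 m²
ΔV₁ = 0.26 × 1.6 × 10^8 × 7.16 = 2.979 × 10^8 m³
ΔV₂ = 0.029 × 4.9 × 10^7 × 7.16 = 1.017 × 10^7 m³
ΔV = ΔV₁ + ΔV₂ = 3.08 × 10^8 m³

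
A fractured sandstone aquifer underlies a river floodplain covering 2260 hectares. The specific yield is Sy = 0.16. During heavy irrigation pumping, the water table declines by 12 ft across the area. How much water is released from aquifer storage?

ΔV ≈ 1.32 × 10^7 m³

A = 2260 hectares = 2.26 × 10^7 m²
Δh = 12 ft = 3.658 m
ΔV = Sy × A × Δh = 0.16 × 2.26 × 10^7 m² × 3.658 m = 1.323 × 10^7 m³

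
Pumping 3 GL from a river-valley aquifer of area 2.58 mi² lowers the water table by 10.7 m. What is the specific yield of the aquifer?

Sy ≈ 0.042

A = 2.58 mi² = 6.682 × 10^6 m²
ΔV = 3 GL = 3 × 10^6 m³
Sy = ΔV / (A × Δh) = 3 × 10^6 m³ / (6.682 × 10^6 m² × 10.7 m) = 0.04196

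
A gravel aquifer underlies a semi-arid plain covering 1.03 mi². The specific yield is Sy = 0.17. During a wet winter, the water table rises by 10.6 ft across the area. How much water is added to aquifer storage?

ΔV ≈ 1.47 × 10^6 m³

A = 1.03 mi² = 2.668 × 10^6 m²
Δh = 10.6 ft = 3.231 m
ΔV = Sy × A × Δh = 0.17 × 2.668 × 10^6 m² × 3.231 m = 1.465 × 10^6 m³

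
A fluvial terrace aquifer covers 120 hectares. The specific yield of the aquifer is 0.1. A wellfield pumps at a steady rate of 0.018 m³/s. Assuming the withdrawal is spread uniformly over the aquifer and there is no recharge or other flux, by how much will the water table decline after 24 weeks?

Δh ≈ 2.18 m

A = 120 hectares = 1.2 × 10^6 m²
Q = 0.018 m³/s = 1555 m³/d
t = 24 weeks = 168 d
ΔV = Q × t = 1555 m³/d × 168 d = 2.613 × 10^5 m³
Δh = ΔV / (Sy × A) = 2.613 × 10^5 / (0.1 × 1.2 × 10^6) = 2.177 m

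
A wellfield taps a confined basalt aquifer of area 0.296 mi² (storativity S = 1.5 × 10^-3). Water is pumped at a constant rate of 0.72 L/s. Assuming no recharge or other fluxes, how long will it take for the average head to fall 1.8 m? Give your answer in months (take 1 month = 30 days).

A = 0.296 mi² = 7.666 × 10^5 m²
ΔV = S × A × Δh = 0.0015 × 7.666 × 10^5 × 1.8 = 2070 m³
Q = 0.72 L/s = 62.21 m³/d
t = ΔV / Q = 2070 m³ / 62.21 m³/d = 33.27 d
t = 33.27 d ≈ 1.109 months

t ≈ 1.11 months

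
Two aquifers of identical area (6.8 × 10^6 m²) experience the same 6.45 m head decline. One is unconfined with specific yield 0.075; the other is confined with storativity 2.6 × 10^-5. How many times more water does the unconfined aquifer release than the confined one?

ΔV_u / ΔV_c ≈ 2880

Unconfined: ΔV_u = Sy × A × Δh = 0.075 × 6.8 × 10^6 × 6.45 = 3.289 × 10^6 m³
Confined: ΔV_c = S × A × Δh = 2.6 × 10^-5 × 6.8 × 10^6 × 6.45 = 1140 m³
Ratio = ΔV_u / ΔV_c = Sy / S = 0.075 / 2.6 × 10^-5 = 2885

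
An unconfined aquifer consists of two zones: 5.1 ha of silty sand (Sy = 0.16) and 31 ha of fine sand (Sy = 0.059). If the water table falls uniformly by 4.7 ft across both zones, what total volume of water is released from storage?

ΔV ≈ 37900 m³

A₁ = 5.1 ha = 51000 m²; A₂ = 31 ha = 3.1 × 10^5 m²
Δh = 4.7 ft = 1.433 m
ΔV₁ = 0.16 × 51000 × 1.433 = 11690 m³
ΔV₂ = 0.059 × 3.1 × 10^5 × 1.433 = 26200 m³
ΔV = ΔV₁ + ΔV₂ = 37890 m³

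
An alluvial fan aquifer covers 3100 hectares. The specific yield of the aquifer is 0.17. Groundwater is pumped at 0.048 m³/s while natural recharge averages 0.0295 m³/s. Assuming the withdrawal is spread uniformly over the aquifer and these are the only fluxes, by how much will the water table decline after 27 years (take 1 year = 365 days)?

Δh ≈ 2.99 m

A = 3100 hectares = 3.1 × 10^7 m²
Net abstraction = 0.048 − 0.0295 = 0.0185 m³/s
Q_net = 0.0185 m³/s = 1598 m³/d
t = 27 years = 9855 d
ΔV = Q × t = 1598 m³/d × 9855 d = 1.575 × 10^7 m³
Δh = ΔV / (Sy × A) = 1.575 × 10^7 / (0.17 × 3.1 × 10^7) = 2.989 m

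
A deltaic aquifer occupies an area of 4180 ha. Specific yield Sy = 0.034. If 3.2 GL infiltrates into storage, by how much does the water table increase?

A = 4180 ha = 4.18 × 10^7 m²
ΔV = 3.2 GL = 3.2 × 10^6 m³
Δh = ΔV / (Sy × A) = 3.2 × 10^6 m³ / (0.034 × 4.18 × 10^7 m²) = 2.252 m

Δh ≈ 2.25 m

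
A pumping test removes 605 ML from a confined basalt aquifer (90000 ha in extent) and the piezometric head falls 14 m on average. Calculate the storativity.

S ≈ 4.8 × 10^-5

A = 90000 ha = 9 × 10^8 m²
ΔV = 605 ML = 6.05 × 10^5 m³
S = ΔV / (A × Δh) = 6.05 × 10^5 m³ / (9 × 10^8 m² × 14 m) = 4.802 × 10^-5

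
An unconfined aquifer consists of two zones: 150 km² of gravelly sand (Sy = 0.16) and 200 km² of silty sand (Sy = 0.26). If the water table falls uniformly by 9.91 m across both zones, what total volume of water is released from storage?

ΔV ≈ 7.53 × 10^8 m³

A₁ = 150 km² = 1.5 × 10^8 m²; A₂ = 200 km² = 2 × 10^8 m²
ΔV₁ = 0.16 × 1.5 × 10^8 × 9.91 = 2.378 × 10^8 m³
ΔV₂ = 0.26 × 2 × 10^8 × 9.91 = 5.153 × 10^8 m³
ΔV = ΔV₁ + ΔV₂ = 7.532 × 10^8 m³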